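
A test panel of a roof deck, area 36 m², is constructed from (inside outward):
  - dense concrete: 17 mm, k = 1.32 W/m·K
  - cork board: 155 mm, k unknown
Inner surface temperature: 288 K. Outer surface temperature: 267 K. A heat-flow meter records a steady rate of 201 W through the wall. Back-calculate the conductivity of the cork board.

Model the wall as resistances in series:
R_dense concrete = L/(kA) = 0.017/(1.32×36) = 3.577×10^-4 K/W
Sum of known resistances R_other = 3.577×10^-4 K/W
Total R = ΔT/Q = 21/201 = 0.1045 K/W
R_cork board = R_total − R_other = 0.1041 K/W
k = L/(R·A) = 0.155/(0.1041×36)

k ≈ 0.0414 W/(m·K)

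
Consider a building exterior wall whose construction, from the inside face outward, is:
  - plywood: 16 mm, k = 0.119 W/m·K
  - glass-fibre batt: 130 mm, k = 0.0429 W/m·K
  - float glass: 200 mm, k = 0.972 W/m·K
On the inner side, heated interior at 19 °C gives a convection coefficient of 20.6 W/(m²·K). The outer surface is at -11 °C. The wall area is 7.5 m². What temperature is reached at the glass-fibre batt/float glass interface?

T ≈ -9.19 °C

Thermal resistances in series:
R_inner film = 1/(h_i·A) = 1/(20.6×7.5) = 0.006472 K/W
R_plywood = L/(kA) = 0.016/(0.119×7.5) = 0.01793 K/W
R_glass-fibre batt = L/(kA) = 0.13/(0.0429×7.5) = 0.404 K/W
R_float glass = L/(kA) = 0.2/(0.972×7.5) = 0.02743 K/W
R_total = 0.4559 K/W;  Q = ΔT/R_total = 30/0.4559 = 65.81 W
T_interface = T_inner − Q·ΣR(inner→interface) = 19 − 65.8×0.4284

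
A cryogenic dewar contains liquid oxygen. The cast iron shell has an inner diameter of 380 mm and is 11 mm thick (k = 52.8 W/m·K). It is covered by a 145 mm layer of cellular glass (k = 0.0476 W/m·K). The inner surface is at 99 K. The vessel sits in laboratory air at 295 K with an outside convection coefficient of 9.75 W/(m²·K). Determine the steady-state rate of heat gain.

Each spherical layer contributes R = (1/r_i − 1/r_o)/(4πk):
R_cast iron shell = (1/0.19 − 1/0.201)/(4π×52.8) = 4.341×10^-4 K/W
R_cellular glass = (1/0.201 − 1/0.346)/(4π×0.0476) = 3.486 K/W
R_outer film = 1/(h·4πr_o²) = 1/(9.75×4π×0.346²) = 0.06818 K/W
R_total = 3.554 K/W
Q = ΔT/R_total = 196/3.554

Q ≈ 55.1 W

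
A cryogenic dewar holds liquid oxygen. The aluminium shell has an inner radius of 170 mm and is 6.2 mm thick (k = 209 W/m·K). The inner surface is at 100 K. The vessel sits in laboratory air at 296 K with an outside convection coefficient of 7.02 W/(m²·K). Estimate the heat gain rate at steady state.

Q ≈ 537 W

For a spherical shell R = (1/r₁ − 1/r₂)/(4πk); film R = 1/(h·4πr²). In series:
R_aluminium shell = (1/0.17 − 1/0.1762)/(4π×209) = 7.881×10^-5 K/W
R_outer film = 1/(h·4πr_o²) = 1/(7.02×4π×0.1762²) = 0.3651 K/W
R_total = 0.3652 K/W
Q = ΔT/R_total = 196/0.3652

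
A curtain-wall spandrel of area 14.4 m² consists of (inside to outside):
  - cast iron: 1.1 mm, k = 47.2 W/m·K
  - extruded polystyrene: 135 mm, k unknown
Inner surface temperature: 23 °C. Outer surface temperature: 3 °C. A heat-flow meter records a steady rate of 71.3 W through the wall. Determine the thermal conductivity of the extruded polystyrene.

Thermal resistances in series:
R_cast iron = L/(kA) = 0.0011/(47.2×14.4) = 1.618×10^-6 K/W
Sum of known resistances R_other = 1.618×10^-6 K/W
Total R = ΔT/Q = 20/71.3 = 0.2805 K/W
R_extruded polystyrene = R_total − R_other = 0.2805 K/W
k = L/(R·A) = 0.135/(0.2805×14.4)

k ≈ 0.0334 W/(m·K)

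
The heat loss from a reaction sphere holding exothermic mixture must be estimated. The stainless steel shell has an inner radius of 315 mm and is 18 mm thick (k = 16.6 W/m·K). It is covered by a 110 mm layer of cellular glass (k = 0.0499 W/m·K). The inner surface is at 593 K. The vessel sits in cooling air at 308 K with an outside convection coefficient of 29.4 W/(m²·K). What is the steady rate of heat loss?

Q ≈ 237 W

Each spherical layer contributes R = (1/r_i − 1/r_o)/(4πk):
R_stainless steel shell = (1/0.315 − 1/0.333)/(4π×16.6) = 8.226×10^-4 K/W
R_cellular glass = (1/0.333 − 1/0.443)/(4π×0.0499) = 1.189 K/W
R_outer film = 1/(h·4πr_o²) = 1/(29.4×4π×0.443²) = 0.01379 K/W
R_total = 1.204 K/W
Q = ΔT/R_total = 285/1.204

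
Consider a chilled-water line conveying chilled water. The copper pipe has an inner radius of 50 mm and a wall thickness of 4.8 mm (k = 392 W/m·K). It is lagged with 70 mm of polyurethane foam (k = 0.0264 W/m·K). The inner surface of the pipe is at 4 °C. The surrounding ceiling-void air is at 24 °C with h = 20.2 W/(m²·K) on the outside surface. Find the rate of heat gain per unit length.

Per-layer cylindrical resistances, series-summed:
R_copper pipe wall = ln(54.8/50)/(2π×392×1) = 3.722×10^-5 K/W
R_polyurethane foam = ln(124.8/54.8)/(2π×0.0264×1) = 4.962 K/W
R_outer film = 1/(h_o·2πr_oL) = 1/(20.2×2π×0.1248×1) = 0.06313 K/W
R_total = 5.025 K/W
Q = ΔT/R_total = 20/5.025

q′ ≈ 3.98 W/m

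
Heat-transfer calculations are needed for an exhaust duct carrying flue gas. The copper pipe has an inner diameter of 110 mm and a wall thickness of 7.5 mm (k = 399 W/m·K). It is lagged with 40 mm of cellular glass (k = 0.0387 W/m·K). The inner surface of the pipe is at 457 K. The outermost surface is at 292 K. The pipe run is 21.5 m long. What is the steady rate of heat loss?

Q ≈ 1740 W

Cylindrical conduction, so R = ln(r₂/r₁)/(2πkL) per layer, in series:
R_copper pipe wall = ln(62.5/55)/(2π×399×21.5) = 2.372×10^-6 K/W
R_cellular glass = ln(102.5/62.5)/(2π×0.0387×21.5) = 0.09463 K/W
R_total = 0.09463 K/W
Q = ΔT/R_total = 165/0.09463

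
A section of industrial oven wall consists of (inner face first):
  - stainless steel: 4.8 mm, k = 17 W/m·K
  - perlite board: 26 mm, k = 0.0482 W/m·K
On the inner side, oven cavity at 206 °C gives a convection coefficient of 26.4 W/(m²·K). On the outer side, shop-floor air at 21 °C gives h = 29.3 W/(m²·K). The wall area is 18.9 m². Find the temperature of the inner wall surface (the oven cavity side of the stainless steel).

Using the resistance-network approach (series):
R_inner film = 1/(h_i·A) = 1/(26.4×18.9) = 0.002004 K/W
R_stainless steel = L/(kA) = 0.0048/(17×18.9) = 1.494×10^-5 K/W
R_perlite board = L/(kA) = 0.026/(0.0482×18.9) = 0.02854 K/W
R_outer film = 1/(h_o·A) = 1/(29.3×18.9) = 0.001806 K/W
R_total = 0.03237 K/W;  Q = ΔT/R_total = 185/0.03237 = 5716 W
T_interface = T_inner − Q·ΣR(inner→interface) = 206 − 5720×0.002004

T ≈ 195 °C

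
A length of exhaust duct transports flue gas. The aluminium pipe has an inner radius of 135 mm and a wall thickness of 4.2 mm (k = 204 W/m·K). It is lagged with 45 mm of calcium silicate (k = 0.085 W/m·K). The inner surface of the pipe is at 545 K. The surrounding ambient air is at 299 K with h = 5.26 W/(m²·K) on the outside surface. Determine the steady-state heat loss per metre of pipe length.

q′ ≈ 357 W/m

Treating each annulus and film as a series resistance:
R_aluminium pipe wall = ln(139.2/135)/(2π×204×1) = 2.39×10^-5 K/W
R_calcium silicate = ln(184.2/139.2)/(2π×0.085×1) = 0.5245 K/W
R_outer film = 1/(h_o·2πr_oL) = 1/(5.26×2π×0.1842×1) = 0.1643 K/W
R_total = 0.6888 K/W
Q = ΔT/R_total = 246/0.6888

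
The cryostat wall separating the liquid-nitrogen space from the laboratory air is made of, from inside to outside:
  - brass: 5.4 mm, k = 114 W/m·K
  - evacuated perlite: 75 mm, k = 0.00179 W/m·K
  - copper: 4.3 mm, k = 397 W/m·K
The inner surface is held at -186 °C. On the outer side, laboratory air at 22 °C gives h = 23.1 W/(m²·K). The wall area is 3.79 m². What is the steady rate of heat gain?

Treating each layer as a thermal resistance in series:
R_brass = L/(kA) = 0.0054/(114×3.79) = 1.25×10^-5 K/W
R_evacuated perlite = L/(kA) = 0.075/(0.00179×3.79) = 11.06 K/W
R_copper = L/(kA) = 0.0043/(397×3.79) = 2.858×10^-6 K/W
R_outer film = 1/(h_o·A) = 1/(23.1×3.79) = 0.01142 K/W
R_total = 11.07 K/W
Q = ΔT / R_total = 208 / 11.07

Q ≈ 18.8 W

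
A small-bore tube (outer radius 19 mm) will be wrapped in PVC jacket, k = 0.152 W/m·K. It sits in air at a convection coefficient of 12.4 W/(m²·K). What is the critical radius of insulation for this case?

r_cr ≈ 12.3 mm

For a cylinder r_cr = k/h = 0.152/12.4
r_cr = 12.3 mm; since the bare radius (19 mm) is above r_cr, any added insulation will reduce heat loss.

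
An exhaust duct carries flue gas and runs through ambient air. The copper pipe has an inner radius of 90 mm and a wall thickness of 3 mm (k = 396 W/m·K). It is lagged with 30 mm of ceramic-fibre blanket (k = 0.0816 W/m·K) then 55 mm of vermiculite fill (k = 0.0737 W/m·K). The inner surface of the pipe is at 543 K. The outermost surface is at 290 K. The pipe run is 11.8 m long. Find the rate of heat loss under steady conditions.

Cylindrical conduction, so R = ln(r₂/r₁)/(2πkL) per layer, in series:
R_copper pipe wall = ln(93/90)/(2π×396×11.8) = 1.117×10^-6 K/W
R_ceramic-fibre blanket = ln(123/93)/(2π×0.0816×11.8) = 0.04621 K/W
R_vermiculite fill = ln(178/123)/(2π×0.0737×11.8) = 0.06764 K/W
R_total = 0.1139 K/W
Q = ΔT/R_total = 253/0.1139

Q ≈ 2220 W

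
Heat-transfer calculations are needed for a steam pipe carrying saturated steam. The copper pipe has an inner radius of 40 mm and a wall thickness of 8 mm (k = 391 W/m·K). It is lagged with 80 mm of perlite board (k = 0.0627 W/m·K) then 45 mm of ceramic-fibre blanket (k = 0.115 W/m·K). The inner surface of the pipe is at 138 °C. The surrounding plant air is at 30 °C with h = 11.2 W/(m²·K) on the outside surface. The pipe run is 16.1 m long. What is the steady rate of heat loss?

Q ≈ 582 W

Cylindrical conduction, so R = ln(r₂/r₁)/(2πkL) per layer, in series:
R_copper pipe wall = ln(48/40)/(2π×391×16.1) = 4.61×10^-6 K/W
R_perlite board = ln(128/48)/(2π×0.0627×16.1) = 0.1546 K/W
R_ceramic-fibre blanket = ln(173/128)/(2π×0.115×16.1) = 0.0259 K/W
R_outer film = 1/(h_o·2πr_oL) = 1/(11.2×2π×0.173×16.1) = 0.005102 K/W
R_total = 0.1856 K/W
Q = ΔT/R_total = 108/0.1856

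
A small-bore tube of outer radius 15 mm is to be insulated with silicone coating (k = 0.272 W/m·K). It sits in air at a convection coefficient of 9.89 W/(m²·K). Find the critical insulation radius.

For a cylinder r_cr = k/h = 0.272/9.89
r_cr = 27.5 mm; since the bare radius (15 mm) is below r_cr, adding a thin layer of insulation will *increase* heat loss.

r_cr ≈ 27.5 mm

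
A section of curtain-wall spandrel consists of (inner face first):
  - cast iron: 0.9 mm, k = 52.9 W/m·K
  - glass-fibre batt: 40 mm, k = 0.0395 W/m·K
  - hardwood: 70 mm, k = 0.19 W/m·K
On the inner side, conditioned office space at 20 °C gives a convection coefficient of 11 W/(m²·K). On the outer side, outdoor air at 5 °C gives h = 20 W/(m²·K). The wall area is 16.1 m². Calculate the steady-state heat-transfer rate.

Q ≈ 159 W

Treating each layer as a thermal resistance in series:
R_inner film = 1/(h_i·A) = 1/(11×16.1) = 0.005647 K/W
R_cast iron = L/(kA) = 0.0009/(52.9×16.1) = 1.057×10^-6 K/W
R_glass-fibre batt = L/(kA) = 0.04/(0.0395×16.1) = 0.0629 K/W
R_hardwood = L/(kA) = 0.07/(0.19×16.1) = 0.02288 K/W
R_outer film = 1/(h_o·A) = 1/(20×16.1) = 0.003106 K/W
R_total = 0.09453 K/W
Q = ΔT / R_total = 15 / 0.09453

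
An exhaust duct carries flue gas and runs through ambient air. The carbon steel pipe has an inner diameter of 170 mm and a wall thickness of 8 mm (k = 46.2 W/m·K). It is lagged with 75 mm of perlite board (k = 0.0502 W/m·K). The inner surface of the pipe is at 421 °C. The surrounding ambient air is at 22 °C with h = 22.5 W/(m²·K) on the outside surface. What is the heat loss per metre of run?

Per-layer cylindrical resistances, series-summed:
R_carbon steel pipe wall = ln(93/85)/(2π×46.2×1) = 3.099×10^-4 K/W
R_perlite board = ln(168/93)/(2π×0.0502×1) = 1.875 K/W
R_outer film = 1/(h_o·2πr_oL) = 1/(22.5×2π×0.168×1) = 0.0421 K/W
R_total = 1.917 K/W
Q = ΔT/R_total = 399/1.917

q′ ≈ 208 W/m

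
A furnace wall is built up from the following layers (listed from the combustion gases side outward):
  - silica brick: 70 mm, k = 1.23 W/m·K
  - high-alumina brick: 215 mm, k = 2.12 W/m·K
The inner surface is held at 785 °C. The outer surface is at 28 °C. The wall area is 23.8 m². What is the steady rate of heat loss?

Model the wall as resistances in series:
R_silica brick = L/(kA) = 0.07/(1.23×23.8) = 0.002391 K/W
R_high-alumina brick = L/(kA) = 0.215/(2.12×23.8) = 0.004261 K/W
R_total = 0.006652 K/W
Q = ΔT / R_total = 757 / 0.006652

Q ≈ 114000 W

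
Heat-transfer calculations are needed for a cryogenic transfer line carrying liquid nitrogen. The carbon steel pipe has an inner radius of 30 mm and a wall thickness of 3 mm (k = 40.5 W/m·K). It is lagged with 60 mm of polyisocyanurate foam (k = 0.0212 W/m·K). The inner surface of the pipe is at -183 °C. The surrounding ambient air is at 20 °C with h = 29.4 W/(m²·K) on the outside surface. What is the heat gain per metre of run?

Cylindrical conduction, so R = ln(r₂/r₁)/(2πkL) per layer, in series:
R_carbon steel pipe wall = ln(33/30)/(2π×40.5×1) = 3.745×10^-4 K/W
R_polyisocyanurate foam = ln(93/33)/(2π×0.0212×1) = 7.778 K/W
R_outer film = 1/(h_o·2πr_oL) = 1/(29.4×2π×0.093×1) = 0.05821 K/W
R_total = 7.837 K/W
Q = ΔT/R_total = 203/7.837

q′ ≈ 25.9 W/m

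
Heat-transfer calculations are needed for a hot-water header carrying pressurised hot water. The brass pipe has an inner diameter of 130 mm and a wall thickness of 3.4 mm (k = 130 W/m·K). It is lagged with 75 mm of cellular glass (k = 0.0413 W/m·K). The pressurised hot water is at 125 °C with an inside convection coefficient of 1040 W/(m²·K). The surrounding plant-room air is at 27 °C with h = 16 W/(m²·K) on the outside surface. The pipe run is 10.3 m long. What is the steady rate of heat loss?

Cylindrical conduction, so R = ln(r₂/r₁)/(2πkL) per layer, in series:
R_inner film = 1/(h_i·2πr₁L) = 1/(1040×2π×0.065×10.3) = 2.286×10^-4 K/W
R_brass pipe wall = ln(68.4/65)/(2π×130×10.3) = 6.06×10^-6 K/W
R_cellular glass = ln(143.4/68.4)/(2π×0.0413×10.3) = 0.277 K/W
R_outer film = 1/(h_o·2πr_oL) = 1/(16×2π×0.1434×10.3) = 0.006735 K/W
R_total = 0.2839 K/W
Q = ΔT/R_total = 98/0.2839

Q ≈ 345 W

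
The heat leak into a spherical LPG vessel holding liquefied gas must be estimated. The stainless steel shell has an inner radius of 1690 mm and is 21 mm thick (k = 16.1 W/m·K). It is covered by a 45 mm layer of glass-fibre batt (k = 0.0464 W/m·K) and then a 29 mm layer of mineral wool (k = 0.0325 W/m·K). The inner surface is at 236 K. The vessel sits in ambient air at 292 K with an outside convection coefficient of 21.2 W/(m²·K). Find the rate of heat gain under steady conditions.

Spherical conduction: R = (1/r_in − 1/r_out)/(4πk) per layer; series-sum.
R_stainless steel shell = (1/1.69 − 1/1.711)/(4π×16.1) = 3.59×10^-5 K/W
R_glass-fibre batt = (1/1.711 − 1/1.756)/(4π×0.0464) = 0.02569 K/W
R_mineral wool = (1/1.756 − 1/1.785)/(4π×0.0325) = 0.02265 K/W
R_outer film = 1/(h·4πr_o²) = 1/(21.2×4π×1.785²) = 0.001178 K/W
R_total = 0.04955 K/W
Q = ΔT/R_total = 56/0.04955

Q ≈ 1130 W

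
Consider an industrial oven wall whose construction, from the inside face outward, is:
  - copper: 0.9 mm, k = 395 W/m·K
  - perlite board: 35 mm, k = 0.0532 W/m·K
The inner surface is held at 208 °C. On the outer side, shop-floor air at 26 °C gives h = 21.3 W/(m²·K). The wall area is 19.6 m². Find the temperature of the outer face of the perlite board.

T ≈ 38.1 °C

Using the resistance-network approach (series):
R_copper = L/(kA) = 0.0009/(395×19.6) = 1.162×10^-7 K/W
R_perlite board = L/(kA) = 0.035/(0.0532×19.6) = 0.03357 K/W
R_outer film = 1/(h_o·A) = 1/(21.3×19.6) = 0.002395 K/W
R_total = 0.03596 K/W;  Q = ΔT/R_total = 182/0.03596 = 5061 W
T_interface = T_inner − Q·ΣR(inner→interface) = 208 − 5060×0.03357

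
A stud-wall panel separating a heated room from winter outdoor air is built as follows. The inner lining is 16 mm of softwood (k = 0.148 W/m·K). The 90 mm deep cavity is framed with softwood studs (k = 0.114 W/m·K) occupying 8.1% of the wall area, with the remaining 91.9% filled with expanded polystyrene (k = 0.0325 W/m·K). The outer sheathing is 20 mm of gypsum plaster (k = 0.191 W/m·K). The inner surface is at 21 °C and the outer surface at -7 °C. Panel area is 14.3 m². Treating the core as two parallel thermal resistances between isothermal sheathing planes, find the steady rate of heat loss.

Q ≈ 159 W

Sheathing layers in series; stud and cavity paths in parallel between them.
R_inner = 0.016/(0.148×14.3) = 0.00756 K/W
R_stud  = 0.09/(0.114×0.081×14.3) = 0.6816 K/W
R_cav   = 0.09/(0.0325×0.919×14.3) = 0.2107 K/W
1/R_core = 1/R_stud + 1/R_cav → R_core = 0.161 K/W
R_outer = 0.02/(0.191×14.3) = 0.007323 K/W
R_total = 0.1758 K/W
Q = ΔT/R_total = 28/0.1758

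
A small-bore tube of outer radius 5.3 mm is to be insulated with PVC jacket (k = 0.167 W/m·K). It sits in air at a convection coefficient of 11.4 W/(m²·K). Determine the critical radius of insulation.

r_cr ≈ 14.6 mm

For a cylinder r_cr = k/h = 0.167/11.4
r_cr = 14.6 mm; since the bare radius (5.3 mm) is below r_cr, adding a thin layer of insulation will *increase* heat loss.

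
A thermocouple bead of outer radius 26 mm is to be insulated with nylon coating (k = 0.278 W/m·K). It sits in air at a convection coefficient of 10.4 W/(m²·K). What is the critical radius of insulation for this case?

For a sphere r_cr = 2k/h = 2×0.278/10.4
r_cr = 53.5 mm; since the bare radius (26 mm) is below r_cr, adding a thin layer of insulation will *increase* heat loss.

r_cr ≈ 53.5 mm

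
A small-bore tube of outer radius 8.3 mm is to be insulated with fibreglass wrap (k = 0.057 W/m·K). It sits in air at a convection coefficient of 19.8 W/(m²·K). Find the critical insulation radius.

r_cr ≈ 2.88 mm

For a cylinder r_cr = k/h = 0.057/19.8
r_cr = 2.88 mm; since the bare radius (8.3 mm) is above r_cr, any added insulation will reduce heat loss.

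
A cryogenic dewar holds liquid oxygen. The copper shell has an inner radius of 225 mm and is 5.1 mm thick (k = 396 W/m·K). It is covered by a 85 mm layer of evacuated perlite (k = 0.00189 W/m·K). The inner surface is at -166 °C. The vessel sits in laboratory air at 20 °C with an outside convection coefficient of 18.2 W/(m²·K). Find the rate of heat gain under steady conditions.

Q ≈ 3.76 W

Radial (spherical) resistances in series:
R_copper shell = (1/0.225 − 1/0.2301)/(4π×396) = 1.98×10^-5 K/W
R_evacuated perlite = (1/0.2301 − 1/0.3151)/(4π×0.00189) = 49.36 K/W
R_outer film = 1/(h·4πr_o²) = 1/(18.2×4π×0.3151²) = 0.04404 K/W
R_total = 49.4 K/W
Q = ΔT/R_total = 186/49.4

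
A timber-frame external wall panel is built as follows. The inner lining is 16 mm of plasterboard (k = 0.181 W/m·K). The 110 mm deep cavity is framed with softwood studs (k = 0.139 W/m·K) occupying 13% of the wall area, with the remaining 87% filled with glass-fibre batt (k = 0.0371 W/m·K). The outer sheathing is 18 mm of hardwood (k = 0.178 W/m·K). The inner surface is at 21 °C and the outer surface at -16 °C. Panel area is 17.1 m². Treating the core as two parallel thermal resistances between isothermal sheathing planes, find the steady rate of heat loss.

Q ≈ 266 W

Sheathing layers in series; stud and cavity paths in parallel between them.
R_inner = 0.016/(0.181×17.1) = 0.005169 K/W
R_stud  = 0.11/(0.139×0.13×17.1) = 0.356 K/W
R_cav   = 0.11/(0.0371×0.87×17.1) = 0.1993 K/W
1/R_core = 1/R_stud + 1/R_cav → R_core = 0.1278 K/W
R_outer = 0.018/(0.178×17.1) = 0.005914 K/W
R_total = 0.1389 K/W
Q = ΔT/R_total = 37/0.1389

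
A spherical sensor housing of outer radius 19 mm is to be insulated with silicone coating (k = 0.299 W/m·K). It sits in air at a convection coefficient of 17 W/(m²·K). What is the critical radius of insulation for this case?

For a sphere r_cr = 2k/h = 2×0.299/17
r_cr = 35.2 mm; since the bare radius (19 mm) is below r_cr, adding a thin layer of insulation will *increase* heat loss.

r_cr ≈ 35.2 mm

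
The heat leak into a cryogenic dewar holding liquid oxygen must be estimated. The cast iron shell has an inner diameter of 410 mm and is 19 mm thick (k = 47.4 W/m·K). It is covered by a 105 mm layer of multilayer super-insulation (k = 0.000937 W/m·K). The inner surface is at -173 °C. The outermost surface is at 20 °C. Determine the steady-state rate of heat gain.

Q ≈ 1.59 W

Each spherical layer contributes R = (1/r_i − 1/r_o)/(4πk):
R_cast iron shell = (1/0.205 − 1/0.224)/(4π×47.4) = 6.946×10^-4 K/W
R_multilayer super-insulation = (1/0.224 − 1/0.329)/(4π×0.000937) = 121 K/W
R_total = 121 K/W
Q = ΔT/R_total = 193/121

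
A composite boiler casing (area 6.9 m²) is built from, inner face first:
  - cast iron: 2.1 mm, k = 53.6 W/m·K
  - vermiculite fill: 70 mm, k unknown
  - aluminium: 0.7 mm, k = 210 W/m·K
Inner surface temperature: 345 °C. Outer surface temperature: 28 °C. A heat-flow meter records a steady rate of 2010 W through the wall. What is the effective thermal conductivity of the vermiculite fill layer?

Model the wall as resistances in series:
R_cast iron = L/(kA) = 0.0021/(53.6×6.9) = 5.678×10^-6 K/W
R_aluminium = L/(kA) = 0.0007/(210×6.9) = 4.831×10^-7 K/W
Sum of known resistances R_other = 6.161×10^-6 K/W
Total R = ΔT/Q = 317/2010 = 0.1577 K/W
R_vermiculite fill = R_total − R_other = 0.1577 K/W
k = L/(R·A) = 0.07/(0.1577×6.9)

k ≈ 0.0643 W/(m·K)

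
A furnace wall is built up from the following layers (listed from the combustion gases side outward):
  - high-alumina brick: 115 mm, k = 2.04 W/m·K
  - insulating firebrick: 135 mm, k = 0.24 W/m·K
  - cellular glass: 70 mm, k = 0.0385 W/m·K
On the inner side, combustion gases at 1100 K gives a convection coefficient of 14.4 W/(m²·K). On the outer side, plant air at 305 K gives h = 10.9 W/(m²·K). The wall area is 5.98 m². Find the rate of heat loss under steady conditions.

Q ≈ 1830 W

Model the wall as resistances in series:
R_inner film = 1/(h_i·A) = 1/(14.4×5.98) = 0.01161 K/W
R_high-alumina brick = L/(kA) = 0.115/(2.04×5.98) = 0.009427 K/W
R_insulating firebrick = L/(kA) = 0.135/(0.24×5.98) = 0.09406 K/W
R_cellular glass = L/(kA) = 0.07/(0.0385×5.98) = 0.304 K/W
R_outer film = 1/(h_o·A) = 1/(10.9×5.98) = 0.01534 K/W
R_total = 0.4345 K/W
Q = ΔT / R_total = 795 / 0.4345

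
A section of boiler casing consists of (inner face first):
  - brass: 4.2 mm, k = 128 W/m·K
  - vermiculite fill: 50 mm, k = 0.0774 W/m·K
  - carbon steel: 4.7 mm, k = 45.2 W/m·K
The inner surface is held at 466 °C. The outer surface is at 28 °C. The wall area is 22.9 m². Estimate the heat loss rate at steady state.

Model the wall as resistances in series:
R_brass = L/(kA) = 0.0042/(128×22.9) = 1.433×10^-6 K/W
R_vermiculite fill = L/(kA) = 0.05/(0.0774×22.9) = 0.02821 K/W
R_carbon steel = L/(kA) = 0.0047/(45.2×22.9) = 4.541×10^-6 K/W
R_total = 0.02822 K/W
Q = ΔT / R_total = 438 / 0.02822

Q ≈ 15500 W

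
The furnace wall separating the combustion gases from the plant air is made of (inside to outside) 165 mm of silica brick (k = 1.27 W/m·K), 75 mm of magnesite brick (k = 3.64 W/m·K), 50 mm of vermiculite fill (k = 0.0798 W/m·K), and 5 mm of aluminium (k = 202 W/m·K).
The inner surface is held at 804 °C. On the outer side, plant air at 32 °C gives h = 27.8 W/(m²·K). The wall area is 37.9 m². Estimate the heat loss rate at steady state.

Using the resistance-network approach (series):
R_silica brick = L/(kA) = 0.165/(1.27×37.9) = 0.003428 K/W
R_magnesite brick = L/(kA) = 0.075/(3.64×37.9) = 5.437×10^-4 K/W
R_vermiculite fill = L/(kA) = 0.05/(0.0798×37.9) = 0.01653 K/W
R_aluminium = L/(kA) = 0.005/(202×37.9) = 6.531×10^-7 K/W
R_outer film = 1/(h_o·A) = 1/(27.8×37.9) = 9.491×10^-4 K/W
R_total = 0.02145 K/W
Q = ΔT / R_total = 772 / 0.02145

Q ≈ 36000 W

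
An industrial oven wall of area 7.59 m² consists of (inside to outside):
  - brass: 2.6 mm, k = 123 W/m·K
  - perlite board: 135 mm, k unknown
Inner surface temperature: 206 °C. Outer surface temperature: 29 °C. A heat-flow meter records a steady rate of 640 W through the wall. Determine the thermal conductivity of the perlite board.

Thermal resistances in series:
R_brass = L/(kA) = 0.0026/(123×7.59) = 2.785×10^-6 K/W
Sum of known resistances R_other = 2.785×10^-6 K/W
Total R = ΔT/Q = 177/640 = 0.2766 K/W
R_perlite board = R_total − R_other = 0.2766 K/W
k = L/(R·A) = 0.135/(0.2766×7.59)

k ≈ 0.0643 W/(m·K)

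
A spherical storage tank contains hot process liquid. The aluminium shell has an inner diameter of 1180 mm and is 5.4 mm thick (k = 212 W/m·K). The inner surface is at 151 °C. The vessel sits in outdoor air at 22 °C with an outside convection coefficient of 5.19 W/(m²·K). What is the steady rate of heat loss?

Q ≈ 2980 W

Radial (spherical) resistances in series:
R_aluminium shell = (1/0.59 − 1/0.5954)/(4π×212) = 5.77×10^-6 K/W
R_outer film = 1/(h·4πr_o²) = 1/(5.19×4π×0.5954²) = 0.04325 K/W
R_total = 0.04326 K/W
Q = ΔT/R_total = 129/0.04326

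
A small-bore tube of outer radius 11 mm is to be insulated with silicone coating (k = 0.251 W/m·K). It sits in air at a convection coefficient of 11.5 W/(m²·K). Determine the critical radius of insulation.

r_cr ≈ 21.8 mm

For a cylinder r_cr = k/h = 0.251/11.5
r_cr = 21.8 mm; since the bare radius (11 mm) is below r_cr, adding a thin layer of insulation will *increase* heat loss.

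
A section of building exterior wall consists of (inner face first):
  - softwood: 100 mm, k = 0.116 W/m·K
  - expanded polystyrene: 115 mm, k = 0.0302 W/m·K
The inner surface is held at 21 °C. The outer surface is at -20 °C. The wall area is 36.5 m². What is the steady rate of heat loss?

Using the resistance-network approach (series):
R_softwood = L/(kA) = 0.1/(0.116×36.5) = 0.02362 K/W
R_expanded polystyrene = L/(kA) = 0.115/(0.0302×36.5) = 0.1043 K/W
R_total = 0.1279 K/W
Q = ΔT / R_total = 41 / 0.1279

Q ≈ 320 W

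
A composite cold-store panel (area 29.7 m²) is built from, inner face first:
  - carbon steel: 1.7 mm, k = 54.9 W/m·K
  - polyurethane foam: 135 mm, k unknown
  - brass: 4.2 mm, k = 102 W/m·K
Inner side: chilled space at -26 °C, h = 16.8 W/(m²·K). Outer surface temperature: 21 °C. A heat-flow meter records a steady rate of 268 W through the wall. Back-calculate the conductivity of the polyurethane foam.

Treating each layer as a thermal resistance in series:
R_inner film = 1/(h_i·A) = 1/(16.8×29.7) = 0.002004 K/W
R_carbon steel = L/(kA) = 0.0017/(54.9×29.7) = 1.043×10^-6 K/W
R_brass = L/(kA) = 0.0042/(102×29.7) = 1.386×10^-6 K/W
Sum of known resistances R_other = 0.002007 K/W
Total R = ΔT/Q = 47/268 = 0.1754 K/W
R_polyurethane foam = R_total − R_other = 0.1734 K/W
k = L/(R·A) = 0.135/(0.1734×29.7)

k ≈ 0.0262 W/(m·K)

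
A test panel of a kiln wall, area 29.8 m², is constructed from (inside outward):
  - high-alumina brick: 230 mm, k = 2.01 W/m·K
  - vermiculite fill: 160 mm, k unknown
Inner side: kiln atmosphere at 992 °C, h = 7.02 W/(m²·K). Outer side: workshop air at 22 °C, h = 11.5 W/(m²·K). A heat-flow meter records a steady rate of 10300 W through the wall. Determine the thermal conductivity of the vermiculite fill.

Series thermal resistances:
R_inner film = 1/(h_i·A) = 1/(7.02×29.8) = 0.00478 K/W
R_high-alumina brick = L/(kA) = 0.23/(2.01×29.8) = 0.00384 K/W
R_outer film = 1/(h_o·A) = 1/(11.5×29.8) = 0.002918 K/W
Sum of known resistances R_other = 0.01154 K/W
Total R = ΔT/Q = 970/10300 = 0.09417 K/W
R_vermiculite fill = R_total − R_other = 0.08264 K/W
k = L/(R·A) = 0.16/(0.08264×29.8)

k ≈ 0.065 W/(m·K)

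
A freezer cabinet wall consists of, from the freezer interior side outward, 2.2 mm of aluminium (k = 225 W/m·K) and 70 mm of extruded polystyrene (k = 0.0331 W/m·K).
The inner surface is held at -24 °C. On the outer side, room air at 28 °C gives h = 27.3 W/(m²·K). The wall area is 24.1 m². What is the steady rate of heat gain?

Q ≈ 582 W

Using the resistance-network approach (series):
R_aluminium = L/(kA) = 0.0022/(225×24.1) = 4.057×10^-7 K/W
R_extruded polystyrene = L/(kA) = 0.07/(0.0331×24.1) = 0.08775 K/W
R_outer film = 1/(h_o·A) = 1/(27.3×24.1) = 0.00152 K/W
R_total = 0.08927 K/W
Q = ΔT / R_total = 52 / 0.08927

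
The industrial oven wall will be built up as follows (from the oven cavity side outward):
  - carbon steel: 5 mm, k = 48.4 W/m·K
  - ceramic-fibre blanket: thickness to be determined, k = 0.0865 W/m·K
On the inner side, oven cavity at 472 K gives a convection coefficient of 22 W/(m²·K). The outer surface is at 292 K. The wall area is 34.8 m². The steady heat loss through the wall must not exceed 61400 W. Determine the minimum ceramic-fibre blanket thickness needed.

Model the wall as resistances in series:
R_inner film = 1/(h_i·A) = 1/(22×34.8) = 0.001306 K/W
R_carbon steel = L/(kA) = 0.005/(48.4×34.8) = 2.969×10^-6 K/W
Sum of the known resistances R_other = 0.001309 K/W
Required total resistance R_tot = ΔT/Q_allow = 180/61400 = 0.002932 K/W
R_ceramic-fibre blanket = R_tot − R_other = 0.001622 K/W
L = R·k·A = 0.001622×0.0865×34.8

L ≈ 4.88 mm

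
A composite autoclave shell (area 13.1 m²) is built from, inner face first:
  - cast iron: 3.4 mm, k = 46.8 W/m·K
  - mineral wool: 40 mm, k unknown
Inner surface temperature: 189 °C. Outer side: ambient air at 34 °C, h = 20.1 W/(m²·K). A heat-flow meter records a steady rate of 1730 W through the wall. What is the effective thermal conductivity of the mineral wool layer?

k ≈ 0.0356 W/(m·K)

Treating each layer as a thermal resistance in series:
R_cast iron = L/(kA) = 0.0034/(46.8×13.1) = 5.546×10^-6 K/W
R_outer film = 1/(h_o·A) = 1/(20.1×13.1) = 0.003798 K/W
Sum of known resistances R_other = 0.003803 K/W
Total R = ΔT/Q = 155/1730 = 0.0896 K/W
R_mineral wool = R_total − R_other = 0.08579 K/W
k = L/(R·A) = 0.04/(0.08579×13.1)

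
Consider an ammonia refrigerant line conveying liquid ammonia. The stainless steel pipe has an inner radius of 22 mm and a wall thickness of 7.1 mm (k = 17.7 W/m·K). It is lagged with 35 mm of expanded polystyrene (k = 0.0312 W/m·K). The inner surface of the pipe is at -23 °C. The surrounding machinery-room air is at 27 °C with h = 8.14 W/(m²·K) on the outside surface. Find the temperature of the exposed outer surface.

T ≈ 23.5 °C

For a radial system each layer contributes R = ln(r_out/r_in)/(2πkL); films add R = 1/(hA).
R_stainless steel pipe wall = ln(29.1/22)/(2π×17.7×1) = 0.002515 K/W
R_expanded polystyrene = ln(64.1/29.1)/(2π×0.0312×1) = 4.028 K/W
R_outer film = 1/(h_o·2πr_oL) = 1/(8.14×2π×0.0641×1) = 0.305 K/W
R_total = 4.336 K/W
Q = ΔT/R_total = 50/4.336
Q = 11.5 W/m
T_interface = T_inner + Q·ΣR(inner→interface) = -23 + 11.5×4.031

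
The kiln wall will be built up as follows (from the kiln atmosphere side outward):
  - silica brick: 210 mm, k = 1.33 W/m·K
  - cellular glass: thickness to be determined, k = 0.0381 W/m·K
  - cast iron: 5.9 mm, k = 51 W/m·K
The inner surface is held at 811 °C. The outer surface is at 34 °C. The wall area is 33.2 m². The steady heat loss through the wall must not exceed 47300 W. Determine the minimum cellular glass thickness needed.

Treating each layer as a thermal resistance in series:
R_silica brick = L/(kA) = 0.21/(1.33×33.2) = 0.004756 K/W
R_cast iron = L/(kA) = 0.0059/(51×33.2) = 3.485×10^-6 K/W
Sum of the known resistances R_other = 0.004759 K/W
Required total resistance R_tot = ΔT/Q_allow = 777/47300 = 0.01643 K/W
R_cellular glass = R_tot − R_other = 0.01167 K/W
L = R·k·A = 0.01167×0.0381×33.2

L ≈ 14.8 mm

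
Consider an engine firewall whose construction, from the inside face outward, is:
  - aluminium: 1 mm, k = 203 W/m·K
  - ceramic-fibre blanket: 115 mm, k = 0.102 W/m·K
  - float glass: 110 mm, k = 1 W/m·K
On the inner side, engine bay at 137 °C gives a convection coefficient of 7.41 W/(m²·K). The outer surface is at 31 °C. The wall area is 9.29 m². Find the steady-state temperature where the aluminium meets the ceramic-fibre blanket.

Treating each layer as a thermal resistance in series:
R_inner film = 1/(h_i·A) = 1/(7.41×9.29) = 0.01453 K/W
R_aluminium = L/(kA) = 0.001/(203×9.29) = 5.303×10^-7 K/W
R_ceramic-fibre blanket = L/(kA) = 0.115/(0.102×9.29) = 0.1214 K/W
R_float glass = L/(kA) = 0.11/(1×9.29) = 0.01184 K/W
R_total = 0.1477 K/W;  Q = ΔT/R_total = 106/0.1477 = 717.5 W
T_interface = T_inner − Q·ΣR(inner→interface) = 137 − 718×0.01453

T ≈ 127 °C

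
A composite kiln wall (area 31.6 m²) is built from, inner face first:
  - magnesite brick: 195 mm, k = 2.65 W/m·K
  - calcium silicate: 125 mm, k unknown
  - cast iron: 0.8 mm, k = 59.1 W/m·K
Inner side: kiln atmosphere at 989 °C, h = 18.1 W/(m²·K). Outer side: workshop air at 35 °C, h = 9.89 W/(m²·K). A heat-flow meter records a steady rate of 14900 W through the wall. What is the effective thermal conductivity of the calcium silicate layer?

Treating each layer as a thermal resistance in series:
R_inner film = 1/(h_i·A) = 1/(18.1×31.6) = 0.001748 K/W
R_magnesite brick = L/(kA) = 0.195/(2.65×31.6) = 0.002329 K/W
R_cast iron = L/(kA) = 0.0008/(59.1×31.6) = 4.284×10^-7 K/W
R_outer film = 1/(h_o·A) = 1/(9.89×31.6) = 0.0032 K/W
Sum of known resistances R_other = 0.007277 K/W
Total R = ΔT/Q = 954/14900 = 0.06403 K/W
R_calcium silicate = R_total − R_other = 0.05675 K/W
k = L/(R·A) = 0.125/(0.05675×31.6)

k ≈ 0.0697 W/(m·K)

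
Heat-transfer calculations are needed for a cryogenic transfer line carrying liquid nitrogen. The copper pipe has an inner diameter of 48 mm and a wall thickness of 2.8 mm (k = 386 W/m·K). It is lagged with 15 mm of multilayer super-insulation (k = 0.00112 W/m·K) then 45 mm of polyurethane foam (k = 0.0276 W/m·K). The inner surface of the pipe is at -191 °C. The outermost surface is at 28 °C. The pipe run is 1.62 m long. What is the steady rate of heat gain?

Q ≈ 5.27 W

Treating each annulus and film as a series resistance:
R_copper pipe wall = ln(26.8/24)/(2π×386×1.62) = 2.809×10^-5 K/W
R_multilayer super-insulation = ln(41.8/26.8)/(2π×0.00112×1.62) = 38.99 K/W
R_polyurethane foam = ln(86.8/41.8)/(2π×0.0276×1.62) = 2.601 K/W
R_total = 41.59 K/W
Q = ΔT/R_total = 219/41.59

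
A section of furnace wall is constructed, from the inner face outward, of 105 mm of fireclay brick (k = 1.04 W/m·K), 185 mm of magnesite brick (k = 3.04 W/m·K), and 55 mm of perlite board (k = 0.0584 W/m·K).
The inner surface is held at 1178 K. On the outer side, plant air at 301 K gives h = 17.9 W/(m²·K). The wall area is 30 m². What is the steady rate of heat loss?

Q ≈ 22700 W

Thermal resistances in series:
R_fireclay brick = L/(kA) = 0.105/(1.04×30) = 0.003365 K/W
R_magnesite brick = L/(kA) = 0.185/(3.04×30) = 0.002029 K/W
R_perlite board = L/(kA) = 0.055/(0.0584×30) = 0.03139 K/W
R_outer film = 1/(h_o·A) = 1/(17.9×30) = 0.001862 K/W
R_total = 0.03865 K/W
Q = ΔT / R_total = 877 / 0.03865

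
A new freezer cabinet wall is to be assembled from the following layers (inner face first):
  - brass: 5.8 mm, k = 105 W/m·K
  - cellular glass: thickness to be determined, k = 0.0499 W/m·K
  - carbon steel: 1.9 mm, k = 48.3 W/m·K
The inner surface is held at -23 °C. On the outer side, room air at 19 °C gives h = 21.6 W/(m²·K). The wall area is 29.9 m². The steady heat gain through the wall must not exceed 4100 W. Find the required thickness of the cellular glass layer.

Series thermal resistances:
R_brass = L/(kA) = 0.0058/(105×29.9) = 1.847×10^-6 K/W
R_carbon steel = L/(kA) = 0.0019/(48.3×29.9) = 1.316×10^-6 K/W
R_outer film = 1/(h_o·A) = 1/(21.6×29.9) = 0.001548 K/W
Sum of the known resistances R_other = 0.001552 K/W
Required total resistance R_tot = ΔT/Q_allow = 42/4100 = 0.01024 K/W
R_cellular glass = R_tot − R_other = 0.008692 K/W
L = R·k·A = 0.008692×0.0499×29.9

L ≈ 13 mm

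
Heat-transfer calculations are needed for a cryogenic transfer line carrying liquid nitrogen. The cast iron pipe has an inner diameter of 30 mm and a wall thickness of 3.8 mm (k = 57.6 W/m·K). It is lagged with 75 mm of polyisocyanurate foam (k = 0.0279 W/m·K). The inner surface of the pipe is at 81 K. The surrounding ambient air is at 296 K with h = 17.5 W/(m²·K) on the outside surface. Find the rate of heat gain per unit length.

q′ ≈ 23.2 W/m

Radial resistances (cylindrical: R_cond = ln(r_o/r_i)/(2πkL), R_conv = 1/(h·2πrL)):
R_cast iron pipe wall = ln(18.8/15)/(2π×57.6×1) = 6.239×10^-4 K/W
R_polyisocyanurate foam = ln(93.8/18.8)/(2π×0.0279×1) = 9.169 K/W
R_outer film = 1/(h_o·2πr_oL) = 1/(17.5×2π×0.0938×1) = 0.09696 K/W
R_total = 9.266 K/W
Q = ΔT/R_total = 215/9.266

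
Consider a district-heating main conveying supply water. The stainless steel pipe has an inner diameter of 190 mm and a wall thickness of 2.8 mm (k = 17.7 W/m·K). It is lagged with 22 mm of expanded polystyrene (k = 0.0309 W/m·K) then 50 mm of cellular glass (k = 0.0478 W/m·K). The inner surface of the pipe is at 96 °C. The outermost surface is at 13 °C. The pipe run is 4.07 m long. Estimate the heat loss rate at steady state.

Q ≈ 153 W

Per-layer cylindrical resistances, series-summed:
R_stainless steel pipe wall = ln(97.8/95)/(2π×17.7×4.07) = 6.417×10^-5 K/W
R_expanded polystyrene = ln(119.8/97.8)/(2π×0.0309×4.07) = 0.2568 K/W
R_cellular glass = ln(169.8/119.8)/(2π×0.0478×4.07) = 0.2853 K/W
R_total = 0.5422 K/W
Q = ΔT/R_total = 83/0.5422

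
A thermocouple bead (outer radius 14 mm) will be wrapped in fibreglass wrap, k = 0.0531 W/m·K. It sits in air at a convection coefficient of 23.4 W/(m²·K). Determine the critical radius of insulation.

For a sphere r_cr = 2k/h = 2×0.0531/23.4
r_cr = 4.54 mm; since the bare radius (14 mm) is above r_cr, any added insulation will reduce heat loss.

r_cr ≈ 4.54 mm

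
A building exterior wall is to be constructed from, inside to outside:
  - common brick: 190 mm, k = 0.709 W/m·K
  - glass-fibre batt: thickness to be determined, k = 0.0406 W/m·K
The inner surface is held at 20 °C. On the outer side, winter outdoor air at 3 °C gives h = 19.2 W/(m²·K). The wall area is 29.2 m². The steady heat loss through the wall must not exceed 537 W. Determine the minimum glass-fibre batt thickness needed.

L ≈ 24.5 mm

Model the wall as resistances in series:
R_common brick = L/(kA) = 0.19/(0.709×29.2) = 0.009178 K/W
R_outer film = 1/(h_o·A) = 1/(19.2×29.2) = 0.001784 K/W
Sum of the known resistances R_other = 0.01096 K/W
Required total resistance R_tot = ΔT/Q_allow = 17/537 = 0.03166 K/W
R_glass-fibre batt = R_tot − R_other = 0.0207 K/W
L = R·k·A = 0.0207×0.0406×29.2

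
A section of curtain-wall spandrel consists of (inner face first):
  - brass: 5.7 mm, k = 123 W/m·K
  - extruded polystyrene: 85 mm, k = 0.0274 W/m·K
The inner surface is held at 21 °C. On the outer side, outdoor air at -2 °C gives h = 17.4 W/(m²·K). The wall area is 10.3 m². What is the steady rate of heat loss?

Q ≈ 75 W

Thermal resistances in series:
R_brass = L/(kA) = 0.0057/(123×10.3) = 4.499×10^-6 K/W
R_extruded polystyrene = L/(kA) = 0.085/(0.0274×10.3) = 0.3012 K/W
R_outer film = 1/(h_o·A) = 1/(17.4×10.3) = 0.00558 K/W
R_total = 0.3068 K/W
Q = ΔT / R_total = 23 / 0.3068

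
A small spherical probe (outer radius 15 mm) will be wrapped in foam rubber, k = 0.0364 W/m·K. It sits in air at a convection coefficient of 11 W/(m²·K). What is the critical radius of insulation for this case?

For a sphere r_cr = 2k/h = 2×0.0364/11
r_cr = 6.62 mm; since the bare radius (15 mm) is above r_cr, any added insulation will reduce heat loss.

r_cr ≈ 6.62 mm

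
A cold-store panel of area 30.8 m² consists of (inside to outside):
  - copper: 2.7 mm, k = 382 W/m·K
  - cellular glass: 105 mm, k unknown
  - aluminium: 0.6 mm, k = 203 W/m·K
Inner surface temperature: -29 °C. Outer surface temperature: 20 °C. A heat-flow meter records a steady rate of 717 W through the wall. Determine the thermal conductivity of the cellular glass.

k ≈ 0.0499 W/(m·K)

Model the wall as resistances in series:
R_copper = L/(kA) = 0.0027/(382×30.8) = 2.295×10^-7 K/W
R_aluminium = L/(kA) = 0.0006/(203×30.8) = 9.596×10^-8 K/W
Sum of known resistances R_other = 3.254×10^-7 K/W
Total R = ΔT/Q = 49/717 = 0.06834 K/W
R_cellular glass = R_total − R_other = 0.06834 K/W
k = L/(R·A) = 0.105/(0.06834×30.8)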